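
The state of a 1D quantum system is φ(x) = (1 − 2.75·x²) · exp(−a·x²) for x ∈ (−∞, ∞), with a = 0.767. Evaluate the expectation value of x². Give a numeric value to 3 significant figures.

⟨x²⟩ = ∫ x²·|φ|² dx / ∫|φ|² dx (integrals over the domain).
Expand each integrand as polynomial × e^(−2ax²) and use ∫x^(2j)·e^(−2ax²) dx = (2j−1)!!/(4a)^j · √(π/(2a)), odd powers → 0; here √(π/(2a)) = 1.4311.
State is unnormalized: ∫|φ|² dx = 2.3149, and ∫φ*·x²·φ dx = 3.5793, so ⟨x²⟩ = 3.5793 / 2.3149.
⟨x²⟩ = 1.5462.

1.55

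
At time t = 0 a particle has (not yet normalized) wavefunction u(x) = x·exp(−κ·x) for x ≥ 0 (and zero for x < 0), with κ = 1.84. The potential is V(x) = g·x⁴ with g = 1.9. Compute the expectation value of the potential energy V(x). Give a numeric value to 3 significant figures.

⟨V⟩ = ∫ V(x)·|u|² dx / ∫|u|² dx.
Every integrand reduces to terms xʲ·e^(−2κx) on [0, ∞); use ∫₀^∞ xʲ·e^(−2κx) dx = j!/(2κ)^(j+1).
State is unnormalized: ∫|u|² dx = 0.040132, and ∫u*·V(x)·u dx = 0.14968, so ⟨V⟩ = 0.14968 / 0.040132.
⟨V⟩ = 3.7296.

3.73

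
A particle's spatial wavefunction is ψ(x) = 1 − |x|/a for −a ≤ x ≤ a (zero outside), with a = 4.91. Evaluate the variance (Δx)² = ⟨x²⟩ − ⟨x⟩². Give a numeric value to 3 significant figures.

Compute ⟨x⟩ and ⟨x²⟩ separately, then (Δx)² = ⟨x²⟩ − ⟨x⟩².
ψ is even, so ∫ over [−a, a] = 2∫₀ᵃ with ψ = 1 − x/a there: ∫₀ᵃ (1 − x/a)² dx = a/3, ∫₀ᵃ x²(1 − x/a)² dx = a³/30, ∫₀ᵃ x⁴(1 − x/a)² dx = a⁵/105.
Normalization: ∫|ψ|² dx = 3.2733.
⟨x⟩ = 0.0000 and ⟨x²⟩ = 2.4108.
(Δx)² = 2.4108 − (0.0000)² = 2.4108.

2.41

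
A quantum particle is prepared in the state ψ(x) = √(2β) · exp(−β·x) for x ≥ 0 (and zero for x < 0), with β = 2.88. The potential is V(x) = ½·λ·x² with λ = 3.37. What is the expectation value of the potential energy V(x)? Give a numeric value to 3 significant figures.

0.102

⟨V⟩ = ∫ V(x)·|ψ|² dx.
Every integrand reduces to terms xʲ·e^(−2βx) on [0, ∞); use ∫₀^∞ xʲ·e^(−2βx) dx = j!/(2β)^(j+1).
⟨V⟩ = 0.10157.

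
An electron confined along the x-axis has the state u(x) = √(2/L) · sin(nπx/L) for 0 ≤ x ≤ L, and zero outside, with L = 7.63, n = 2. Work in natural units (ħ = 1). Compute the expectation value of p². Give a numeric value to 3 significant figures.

0.678

p² u = −ħ² d²u/dx²; ⟨p²⟩ = −ħ² ∫ u*·u'' dx.
d/dx sin(nπx/L) = (nπ/L)·cos(nπx/L) and d²/dx² sin(nπx/L) = −(nπ/L)²·sin(nπx/L); on 0 ≤ x ≤ L, ∫sin²(nπx/L) dx = L/2 and ∫sin(nπx/L)·cos(nπx/L) dx = 0.
⟨p²⟩ = 0.67813.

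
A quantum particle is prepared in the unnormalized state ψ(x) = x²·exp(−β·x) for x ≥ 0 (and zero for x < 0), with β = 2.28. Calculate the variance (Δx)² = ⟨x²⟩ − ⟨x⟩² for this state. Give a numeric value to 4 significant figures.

0.2405

Compute ⟨x⟩ and ⟨x²⟩ separately, then (Δx)² = ⟨x²⟩ − ⟨x⟩².
Every integrand reduces to terms xʲ·e^(−2βx) on [0, ∞); use ∫₀^∞ xʲ·e^(−2βx) dx = j!/(2β)^(j+1).
Normalization: ∫|ψ|² dx = 0.012173.
⟨x⟩ = 1.0965 and ⟨x²⟩ = 1.4428.
(Δx)² = 1.4428 − (1.0965)² = 0.24046.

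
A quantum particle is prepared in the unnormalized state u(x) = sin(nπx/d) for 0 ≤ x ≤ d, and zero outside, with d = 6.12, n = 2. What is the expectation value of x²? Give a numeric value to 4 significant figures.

12.01

⟨x²⟩ = ∫ x²·|u|² dx / ∫|u|² dx (integrals over the domain).
With sin²θ = (1 − cos2θ)/2 on 0 ≤ x ≤ d: ∫sin²(nπx/d) dx = d/2, ∫x·sin²(nπx/d) dx = d²/4, ∫x²·sin²(nπx/d) dx = d³·(1/6 − 1/(4n²π²)); higher powers xᵏ the same way, integrating xᵏ·cos(2nπx/d) by parts.
State is unnormalized: ∫|u|² dx = 3.0600, and ∫u*·x²·u dx = 36.752, so ⟨x²⟩ = 36.752 / 3.0600.
⟨x²⟩ = 12.010.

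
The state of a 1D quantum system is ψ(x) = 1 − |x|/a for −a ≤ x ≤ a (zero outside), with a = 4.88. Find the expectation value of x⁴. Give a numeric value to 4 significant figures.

16.20

⟨x⁴⟩ = ∫ x⁴·|ψ|² dx / ∫|ψ|² dx (integrals over the domain).
ψ is even, so ∫ over [−a, a] = 2∫₀ᵃ with ψ = 1 − x/a there: ∫₀ᵃ (1 − x/a)² dx = a/3, ∫₀ᵃ x²(1 − x/a)² dx = a³/30, ∫₀ᵃ x⁴(1 − x/a)² dx = a⁵/105.
State is unnormalized: ∫|ψ|² dx = 3.2533, and ∫ψ*·x⁴·ψ dx = 52.716, so ⟨x⁴⟩ = 52.716 / 3.2533.
⟨x⁴⟩ = 16.204.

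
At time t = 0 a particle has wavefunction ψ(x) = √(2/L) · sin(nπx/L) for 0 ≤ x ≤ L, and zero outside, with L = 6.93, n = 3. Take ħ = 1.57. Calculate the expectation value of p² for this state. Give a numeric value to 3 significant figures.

4.56

p² ψ = −ħ² d²ψ/dx²; ⟨p²⟩ = −ħ² ∫ ψ*·ψ'' dx.
d/dx sin(nπx/L) = (nπ/L)·cos(nπx/L) and d²/dx² sin(nπx/L) = −(nπ/L)²·sin(nπx/L); on 0 ≤ x ≤ L, ∫sin²(nπx/L) dx = L/2 and ∫sin(nπx/L)·cos(nπx/L) dx = 0.
⟨p²⟩ = 4.5591.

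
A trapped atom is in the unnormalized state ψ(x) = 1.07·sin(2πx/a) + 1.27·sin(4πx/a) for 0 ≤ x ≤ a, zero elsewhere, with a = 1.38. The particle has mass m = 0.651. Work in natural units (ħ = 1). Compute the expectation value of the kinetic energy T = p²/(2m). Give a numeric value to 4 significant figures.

43.86

T = −(ħ²/2m) d²/dx², so ⟨T⟩ = −(ħ²/2m) ∫ ψ*·ψ'' dx / ∫|ψ|² dx; with m = 0.651.
d²/dx² sin(jπx/a) = −(jπ/a)²·sin(jπx/a); on 0 ≤ x ≤ a, ∫sin²(jπx/a) dx = a/2 and ∫sin(jπx/a)·sin(lπx/a) dx = 0 for j ≠ l, so only diagonal terms survive in ∫|ψ|² and ∫ψ·ψ″; ∫ψ·ψ′ dx = [ψ²/2] between the walls = 0.
State is unnormalized: ∫|ψ|² dx = 1.9029, and ∫ψ*·(−ħ²/2m · ψ'') dx = 83.455, so ⟨T⟩ = 83.455 / 1.9029.
⟨T⟩ = 43.857.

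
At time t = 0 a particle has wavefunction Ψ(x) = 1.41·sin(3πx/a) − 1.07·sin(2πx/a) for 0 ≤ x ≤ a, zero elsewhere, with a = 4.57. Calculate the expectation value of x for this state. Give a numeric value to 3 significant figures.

⟨x⟩ = ∫ x·|Ψ|² dx / ∫|Ψ|² dx (integrals over the domain).
On 0 ≤ x ≤ a (j ≠ l): ∫sin²(jπx/a) dx = a/2, ∫sin(jπx/a)·sin(lπx/a) dx = 0; diagonal moments ∫x·sin²(jπx/a) dx = a²/4, ∫x²·sin²(jπx/a) dx = a³·(1/6 − 1/(4j²π²)); cross terms ∫x·sin(jπx/a)·sin(lπx/a) dx = 0 for j + l even and −4jla²/(π²(j² − l²)²) for j + l odd, ∫x²·sin(jπx/a)·sin(lπx/a) dx = (−1)^(j+l)·4jla³/(π²(j² − l²)²); higher powers the same way via product-to-sum and parts.
State is unnormalized: ∫|Ψ|² dx = 7.1589, and ∫Ψ*·x·Ψ dx = 22.488, so ⟨x⟩ = 22.488 / 7.1589.
⟨x⟩ = 3.1412.

3.14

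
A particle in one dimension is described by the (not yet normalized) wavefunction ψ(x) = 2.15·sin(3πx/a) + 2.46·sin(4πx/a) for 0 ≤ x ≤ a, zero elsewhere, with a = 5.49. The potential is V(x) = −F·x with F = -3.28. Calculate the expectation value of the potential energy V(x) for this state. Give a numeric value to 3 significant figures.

5.46

⟨V⟩ = ∫ V(x)·|ψ|² dx / ∫|ψ|² dx.
On 0 ≤ x ≤ a (j ≠ l): ∫sin²(jπx/a) dx = a/2, ∫sin(jπx/a)·sin(lπx/a) dx = 0; diagonal moments ∫x·sin²(jπx/a) dx = a²/4, ∫x²·sin²(jπx/a) dx = a³·(1/6 − 1/(4j²π²)); cross terms ∫x·sin(jπx/a)·sin(lπx/a) dx = 0 for j + l even and −4jla²/(π²(j² − l²)²) for j + l odd, ∫x²·sin(jπx/a)·sin(lπx/a) dx = (−1)^(j+l)·4jla³/(π²(j² − l²)²); higher powers the same way via product-to-sum and parts.
State is unnormalized: ∫|ψ|² dx = 29.300, and ∫ψ*·V(x)·ψ dx = 160.02, so ⟨V⟩ = 160.02 / 29.300.
⟨V⟩ = 5.4612.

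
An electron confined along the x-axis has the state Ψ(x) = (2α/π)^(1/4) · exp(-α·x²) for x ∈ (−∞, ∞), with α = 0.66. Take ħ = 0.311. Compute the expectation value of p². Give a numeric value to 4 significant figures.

p² Ψ = −ħ² d²Ψ/dx²; ⟨p²⟩ = −ħ² ∫ Ψ*·Ψ'' dx.
Gaussian moments: ∫x^(2j)·e^(−2αx²) dx = (2j−1)!!/(4α)^j · √(π/(2α)), odd powers integrate to 0; here √(π/(2α)) = 1.5427. Derivatives: d/dx e^(−αx²) = −2αx·e^(−αx²), d²/dx² e^(−αx²) = (4α²x² − 2α)·e^(−αx²).
⟨p²⟩ = 0.063836.

0.06384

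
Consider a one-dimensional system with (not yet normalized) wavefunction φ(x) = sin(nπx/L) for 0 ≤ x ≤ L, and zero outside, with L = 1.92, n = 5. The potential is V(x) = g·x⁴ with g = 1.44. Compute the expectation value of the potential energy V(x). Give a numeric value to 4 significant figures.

⟨V⟩ = ∫ V(x)·|φ|² dx / ∫|φ|² dx.
With sin²θ = (1 − cos2θ)/2 on 0 ≤ x ≤ L: ∫sin²(nπx/L) dx = L/2, ∫x·sin²(nπx/L) dx = L²/4, ∫x²·sin²(nπx/L) dx = L³·(1/6 − 1/(4n²π²)); higher powers xᵏ the same way, integrating xᵏ·cos(2nπx/L) by parts.
State is unnormalized: ∫|φ|² dx = 0.96000, and ∫φ*·V(x)·φ dx = 3.6816, so ⟨V⟩ = 3.6816 / 0.96000.
⟨V⟩ = 3.8350.

3.835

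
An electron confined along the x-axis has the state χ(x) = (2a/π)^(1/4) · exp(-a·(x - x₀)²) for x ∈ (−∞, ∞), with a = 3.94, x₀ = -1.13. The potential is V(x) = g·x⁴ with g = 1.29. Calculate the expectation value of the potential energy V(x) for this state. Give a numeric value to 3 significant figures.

⟨V⟩ = ∫ V(x)·|χ|² dx.
Gaussian moments (u = x − x₀): ∫u^(2j)·e^(−2au²) du = (2j−1)!!/(4a)^j · √(π/(2a)), odd powers integrate to 0; here √(π/(2a)) = 0.63141.
⟨V⟩ = 2.7460.

2.75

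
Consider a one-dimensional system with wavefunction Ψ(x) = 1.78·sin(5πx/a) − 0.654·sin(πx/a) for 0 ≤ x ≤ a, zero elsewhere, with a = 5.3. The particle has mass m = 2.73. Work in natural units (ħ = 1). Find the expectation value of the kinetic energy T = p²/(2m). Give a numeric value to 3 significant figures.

1.43

T = −(ħ²/2m) d²/dx², so ⟨T⟩ = −(ħ²/2m) ∫ Ψ*·Ψ'' dx / ∫|Ψ|² dx; with m = 2.73.
d²/dx² sin(jπx/a) = −(jπ/a)²·sin(jπx/a); on 0 ≤ x ≤ a, ∫sin²(jπx/a) dx = a/2 and ∫sin(jπx/a)·sin(lπx/a) dx = 0 for j ≠ l, so only diagonal terms survive in ∫|Ψ|² and ∫Ψ·Ψ″; ∫Ψ·Ψ′ dx = [Ψ²/2] between the walls = 0.
State is unnormalized: ∫|Ψ|² dx = 9.5297, and ∫Ψ*·(−ħ²/2m · Ψ'') dx = 13.581, so ⟨T⟩ = 13.581 / 9.5297.
⟨T⟩ = 1.4251.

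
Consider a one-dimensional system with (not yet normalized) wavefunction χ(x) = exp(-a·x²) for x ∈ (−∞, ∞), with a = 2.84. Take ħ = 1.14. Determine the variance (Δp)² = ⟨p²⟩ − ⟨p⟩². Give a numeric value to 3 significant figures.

3.69

Compute ⟨p⟩ and ⟨p²⟩ separately; (Δp)² = ⟨p²⟩ − ⟨p⟩².
Gaussian moments: ∫x^(2j)·e^(−2ax²) dx = (2j−1)!!/(4a)^j · √(π/(2a)), odd powers integrate to 0; here √(π/(2a)) = 0.74371. Derivatives: d/dx e^(−ax²) = −2ax·e^(−ax²), d²/dx² e^(−ax²) = (4a²x² − 2a)·e^(−ax²).
Normalization: ∫|χ|² dx = 0.74371.
⟨p⟩ = 0.0000 and ⟨p²⟩ = 3.6909.
(Δp)² = 3.6909 − (0.0000)² = 3.6909.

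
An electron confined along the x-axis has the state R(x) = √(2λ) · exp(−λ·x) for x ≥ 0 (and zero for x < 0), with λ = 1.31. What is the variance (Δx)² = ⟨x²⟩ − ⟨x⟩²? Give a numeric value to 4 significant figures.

0.1457

Compute ⟨x⟩ and ⟨x²⟩ separately, then (Δx)² = ⟨x²⟩ − ⟨x⟩².
Every integrand reduces to terms xʲ·e^(−2λx) on [0, ∞); use ∫₀^∞ xʲ·e^(−2λx) dx = j!/(2λ)^(j+1).
⟨x⟩ = 0.38168 and ⟨x²⟩ = 0.29136.
(Δx)² = 0.29136 − (0.38168)² = 0.14568.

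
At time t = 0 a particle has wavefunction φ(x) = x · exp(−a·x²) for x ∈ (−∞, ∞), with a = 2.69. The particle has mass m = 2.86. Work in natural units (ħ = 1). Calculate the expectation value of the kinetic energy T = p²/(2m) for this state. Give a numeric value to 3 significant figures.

T = −(ħ²/2m) d²/dx², so ⟨T⟩ = −(ħ²/2m) ∫ φ*·φ'' dx / ∫|φ|² dx; with m = 2.86.
Expand each integrand as polynomial × e^(−2ax²) and use ∫x^(2j)·e^(−2ax²) dx = (2j−1)!!/(4a)^j · √(π/(2a)), odd powers → 0; here √(π/(2a)) = 0.76416. Differentiate with the product rule, d/dx e^(−ax²) = −2ax·e^(−ax²).
State is unnormalized: ∫|φ|² dx = 0.071019, and ∫φ*·(−ħ²/2m · φ'') dx = 0.10020, so ⟨T⟩ = 0.10020 / 0.071019.
⟨T⟩ = 1.4108.

1.41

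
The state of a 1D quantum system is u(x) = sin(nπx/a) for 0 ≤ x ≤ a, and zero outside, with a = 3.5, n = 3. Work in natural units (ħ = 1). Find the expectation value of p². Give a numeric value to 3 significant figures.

7.25

p² u = −ħ² d²u/dx²; ⟨p²⟩ = −ħ² ∫ u*·u'' dx / ∫|u|² dx.
d/dx sin(nπx/a) = (nπ/a)·cos(nπx/a) and d²/dx² sin(nπx/a) = −(nπ/a)²·sin(nπx/a); on 0 ≤ x ≤ a, ∫sin²(nπx/a) dx = a/2 and ∫sin(nπx/a)·cos(nπx/a) dx = 0.
State is unnormalized: ∫|u|² dx = 1.7500, and ∫u*·(−ħ² u'') dx = 12.689, so ⟨p²⟩ = 12.689 / 1.7500.
⟨p²⟩ = 7.2511.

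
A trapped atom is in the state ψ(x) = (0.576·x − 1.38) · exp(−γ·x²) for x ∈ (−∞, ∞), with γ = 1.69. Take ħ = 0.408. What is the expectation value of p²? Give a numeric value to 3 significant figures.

0.295

p² ψ = −ħ² d²ψ/dx²; ⟨p²⟩ = −ħ² ∫ ψ*·ψ'' dx / ∫|ψ|² dx.
Expand each integrand as polynomial × e^(−2γx²) and use ∫x^(2j)·e^(−2γx²) dx = (2j−1)!!/(4γ)^j · √(π/(2γ)), odd powers → 0; here √(π/(2γ)) = 0.96409. Differentiate with the product rule, d/dx e^(−γx²) = −2γx·e^(−γx²).
State is unnormalized: ∫|ψ|² dx = 1.8833, and ∫ψ*·(−ħ² ψ'') dx = 0.55645, so ⟨p²⟩ = 0.55645 / 1.8833.
⟨p²⟩ = 0.29546.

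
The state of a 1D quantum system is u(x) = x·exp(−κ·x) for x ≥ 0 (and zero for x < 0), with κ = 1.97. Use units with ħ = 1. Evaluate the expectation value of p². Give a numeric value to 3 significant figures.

p² u = −ħ² d²u/dx²; ⟨p²⟩ = −ħ² ∫ u*·u'' dx / ∫|u|² dx.
Differentiate x·exp(−κ·x) with the product rule; every integrand then reduces to terms xʲ·e^(−2κx) on [0, ∞), with ∫₀^∞ xʲ·e^(−2κx) dx = j!/(2κ)^(j+1).
State is unnormalized: ∫|u|² dx = 0.032700, and ∫u*·(−ħ² u'') dx = 0.12690, so ⟨p²⟩ = 0.12690 / 0.032700.
⟨p²⟩ = 3.8809.

3.88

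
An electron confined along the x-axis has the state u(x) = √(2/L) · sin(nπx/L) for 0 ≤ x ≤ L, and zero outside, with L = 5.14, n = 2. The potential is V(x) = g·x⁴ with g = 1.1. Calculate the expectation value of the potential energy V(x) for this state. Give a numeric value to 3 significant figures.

135.

⟨V⟩ = ∫ V(x)·|u|² dx.
With sin²θ = (1 − cos2θ)/2 on 0 ≤ x ≤ L: ∫sin²(nπx/L) dx = L/2, ∫x·sin²(nπx/L) dx = L²/4, ∫x²·sin²(nπx/L) dx = L³·(1/6 − 1/(4n²π²)); higher powers xᵏ the same way, integrating xᵏ·cos(2nπx/L) by parts.
⟨V⟩ = 134.85.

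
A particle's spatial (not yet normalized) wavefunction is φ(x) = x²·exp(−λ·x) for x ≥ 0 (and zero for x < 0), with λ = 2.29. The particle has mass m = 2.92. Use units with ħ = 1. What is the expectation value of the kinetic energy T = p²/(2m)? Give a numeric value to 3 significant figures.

T = −(ħ²/2m) d²/dx², so ⟨T⟩ = −(ħ²/2m) ∫ φ*·φ'' dx / ∫|φ|² dx; with m = 2.92.
Differentiate x²·exp(−λ·x) with the product rule; every integrand then reduces to terms xʲ·e^(−2λx) on [0, ∞), with ∫₀^∞ xʲ·e^(−2λx) dx = j!/(2λ)^(j+1).
State is unnormalized: ∫|φ|² dx = 0.011909, and ∫φ*·(−ħ²/2m · φ'') dx = 0.0035647, so ⟨T⟩ = 0.0035647 / 0.011909.
⟨T⟩ = 0.29932.

0.299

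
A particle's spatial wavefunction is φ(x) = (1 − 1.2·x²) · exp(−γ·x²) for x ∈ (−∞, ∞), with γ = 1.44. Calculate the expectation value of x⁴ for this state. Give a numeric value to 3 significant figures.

0.0552

⟨x⁴⟩ = ∫ x⁴·|φ|² dx / ∫|φ|² dx (integrals over the domain).
Expand each integrand as polynomial × e^(−2γx²) and use ∫x^(2j)·e^(−2γx²) dx = (2j−1)!!/(4γ)^j · √(π/(2γ)), odd powers → 0; here √(π/(2γ)) = 1.0444.
State is unnormalized: ∫|φ|² dx = 0.74524, and ∫φ*·x⁴·φ dx = 0.041153, so ⟨x⁴⟩ = 0.041153 / 0.74524.
⟨x⁴⟩ = 0.055221.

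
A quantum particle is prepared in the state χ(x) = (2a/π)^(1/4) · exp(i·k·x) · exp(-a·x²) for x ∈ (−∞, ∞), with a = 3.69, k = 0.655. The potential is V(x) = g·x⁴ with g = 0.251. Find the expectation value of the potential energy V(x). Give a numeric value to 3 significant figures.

⟨V⟩ = ∫ V(x)·|χ|² dx.
Gaussian moments: ∫x^(2j)·e^(−2ax²) dx = (2j−1)!!/(4a)^j · √(π/(2a)), odd powers integrate to 0; here √(π/(2a)) = 0.65245.
⟨V⟩ = 0.0034564.

0.00346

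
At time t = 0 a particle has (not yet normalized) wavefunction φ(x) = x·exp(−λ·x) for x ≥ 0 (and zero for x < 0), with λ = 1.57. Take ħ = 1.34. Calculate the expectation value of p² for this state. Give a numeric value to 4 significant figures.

p² φ = −ħ² d²φ/dx²; ⟨p²⟩ = −ħ² ∫ φ*·φ'' dx / ∫|φ|² dx.
Differentiate x·exp(−λ·x) with the product rule; every integrand then reduces to terms xʲ·e^(−2λx) on [0, ∞), with ∫₀^∞ xʲ·e^(−2λx) dx = j!/(2λ)^(j+1).
State is unnormalized: ∫|φ|² dx = 0.064601, and ∫φ*·(−ħ² φ'') dx = 0.28592, so ⟨p²⟩ = 0.28592 / 0.064601.
⟨p²⟩ = 4.4260.

4.426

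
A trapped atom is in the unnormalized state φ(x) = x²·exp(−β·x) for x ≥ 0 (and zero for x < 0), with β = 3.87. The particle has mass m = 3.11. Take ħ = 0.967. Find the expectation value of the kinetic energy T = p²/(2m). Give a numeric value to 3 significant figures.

0.751

T = −(ħ²/2m) d²/dx², so ⟨T⟩ = −(ħ²/2m) ∫ φ*·φ'' dx / ∫|φ|² dx; with m = 3.11.
Differentiate x²·exp(−β·x) with the product rule; every integrand then reduces to terms xʲ·e^(−2βx) on [0, ∞), with ∫₀^∞ xʲ·e^(−2βx) dx = j!/(2β)^(j+1).
State is unnormalized: ∫|φ|² dx = 0.00086399, and ∫φ*·(−ħ²/2m · φ'') dx = 0.00064844, so ⟨T⟩ = 0.00064844 / 0.00086399.
⟨T⟩ = 0.75052.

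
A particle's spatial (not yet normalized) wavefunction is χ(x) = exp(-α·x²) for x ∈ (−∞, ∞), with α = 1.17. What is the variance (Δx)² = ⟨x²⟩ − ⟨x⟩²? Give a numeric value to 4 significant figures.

0.2137

Compute ⟨x⟩ and ⟨x²⟩ separately, then (Δx)² = ⟨x²⟩ − ⟨x⟩².
Gaussian moments: ∫x^(2j)·e^(−2αx²) dx = (2j−1)!!/(4α)^j · √(π/(2α)), odd powers integrate to 0; here √(π/(2α)) = 1.1587.
Normalization: ∫|χ|² dx = 1.1587.
⟨x⟩ = 0.0000 and ⟨x²⟩ = 0.21368.
(Δx)² = 0.21368 − (0.0000)² = 0.21368.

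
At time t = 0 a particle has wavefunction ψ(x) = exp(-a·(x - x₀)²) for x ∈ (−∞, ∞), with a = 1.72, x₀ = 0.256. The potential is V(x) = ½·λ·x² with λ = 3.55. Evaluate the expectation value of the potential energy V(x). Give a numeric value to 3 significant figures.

0.374

⟨V⟩ = ∫ V(x)·|ψ|² dx / ∫|ψ|² dx.
Gaussian moments (u = x − x₀): ∫u^(2j)·e^(−2au²) du = (2j−1)!!/(4a)^j · √(π/(2a)), odd powers integrate to 0; here √(π/(2a)) = 0.95564.
State is unnormalized: ∫|ψ|² dx = 0.95564, and ∫ψ*·V(x)·ψ dx = 0.35772, so ⟨V⟩ = 0.35772 / 0.95564.
⟨V⟩ = 0.37432.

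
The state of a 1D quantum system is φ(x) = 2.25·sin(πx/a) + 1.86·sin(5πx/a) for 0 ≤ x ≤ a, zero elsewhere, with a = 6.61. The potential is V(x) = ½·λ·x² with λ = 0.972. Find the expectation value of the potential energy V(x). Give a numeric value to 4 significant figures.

⟨V⟩ = ∫ V(x)·|φ|² dx / ∫|φ|² dx.
On 0 ≤ x ≤ a (j ≠ l): ∫sin²(jπx/a) dx = a/2, ∫sin(jπx/a)·sin(lπx/a) dx = 0; diagonal moments ∫x·sin²(jπx/a) dx = a²/4, ∫x²·sin²(jπx/a) dx = a³·(1/6 − 1/(4j²π²)); cross terms ∫x·sin(jπx/a)·sin(lπx/a) dx = 0 for j + l even and −4jla²/(π²(j² − l²)²) for j + l odd, ∫x²·sin(jπx/a)·sin(lπx/a) dx = (−1)^(j+l)·4jla³/(π²(j² − l²)²); higher powers the same way via product-to-sum and parts.
State is unnormalized: ∫|φ|² dx = 28.166, and ∫φ*·V(x)·φ dx = 185.00, so ⟨V⟩ = 185.00 / 28.166.
⟨V⟩ = 6.5684.

6.568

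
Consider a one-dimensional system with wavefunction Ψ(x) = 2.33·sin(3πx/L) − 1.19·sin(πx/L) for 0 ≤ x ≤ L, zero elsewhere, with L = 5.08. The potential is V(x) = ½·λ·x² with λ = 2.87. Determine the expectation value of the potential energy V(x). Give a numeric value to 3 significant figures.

⟨V⟩ = ∫ V(x)·|Ψ|² dx / ∫|Ψ|² dx.
On 0 ≤ x ≤ L (j ≠ l): ∫sin²(jπx/L) dx = L/2, ∫sin(jπx/L)·sin(lπx/L) dx = 0; diagonal moments ∫x·sin²(jπx/L) dx = L²/4, ∫x²·sin²(jπx/L) dx = L³·(1/6 − 1/(4j²π²)); cross terms ∫x·sin(jπx/L)·sin(lπx/L) dx = 0 for j + l even and −4jlL²/(π²(j² − l²)²) for j + l odd, ∫x²·sin(jπx/L)·sin(lπx/L) dx = (−1)^(j+l)·4jlL³/(π²(j² − l²)²); higher powers the same way via product-to-sum and parts.
State is unnormalized: ∫|Ψ|² dx = 17.386, and ∫Ψ*·V(x)·Ψ dx = 185.18, so ⟨V⟩ = 185.18 / 17.386.
⟨V⟩ = 10.651.

10.7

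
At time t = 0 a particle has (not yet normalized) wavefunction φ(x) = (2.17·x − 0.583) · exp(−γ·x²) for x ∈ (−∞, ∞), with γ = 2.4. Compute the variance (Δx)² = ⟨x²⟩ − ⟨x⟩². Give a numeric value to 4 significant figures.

0.1265

Compute ⟨x⟩ and ⟨x²⟩ separately, then (Δx)² = ⟨x²⟩ − ⟨x⟩².
Expand each integrand as polynomial × e^(−2γx²) and use ∫x^(2j)·e^(−2γx²) dx = (2j−1)!!/(4γ)^j · √(π/(2γ)), odd powers → 0; here √(π/(2γ)) = 0.80901.
Normalization: ∫|φ|² dx = 0.67180.
⟨x⟩ = -0.31739 and ⟨x²⟩ = 0.22723.
(Δx)² = 0.22723 − (-0.31739)² = 0.12649.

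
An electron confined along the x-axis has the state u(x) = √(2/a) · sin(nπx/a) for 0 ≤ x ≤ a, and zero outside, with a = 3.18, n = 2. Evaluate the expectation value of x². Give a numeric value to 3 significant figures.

⟨x²⟩ = ∫ x²·|u|² dx (integrals over the domain).
With sin²θ = (1 − cos2θ)/2 on 0 ≤ x ≤ a: ∫sin²(nπx/a) dx = a/2, ∫x·sin²(nπx/a) dx = a²/4, ∫x²·sin²(nπx/a) dx = a³·(1/6 − 1/(4n²π²)); higher powers xᵏ the same way, integrating xᵏ·cos(2nπx/a) by parts.
⟨x²⟩ = 3.2427.

3.24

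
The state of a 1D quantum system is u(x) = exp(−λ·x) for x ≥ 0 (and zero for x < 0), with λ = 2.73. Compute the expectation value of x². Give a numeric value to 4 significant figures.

0.06709

⟨x²⟩ = ∫ x²·|u|² dx / ∫|u|² dx (integrals over the domain).
Every integrand reduces to terms xʲ·e^(−2λx) on [0, ∞); use ∫₀^∞ xʲ·e^(−2λx) dx = j!/(2λ)^(j+1).
State is unnormalized: ∫|u|² dx = 0.18315, and ∫u*·x²·u dx = 0.012287, so ⟨x²⟩ = 0.012287 / 0.18315.
⟨x²⟩ = 0.067088.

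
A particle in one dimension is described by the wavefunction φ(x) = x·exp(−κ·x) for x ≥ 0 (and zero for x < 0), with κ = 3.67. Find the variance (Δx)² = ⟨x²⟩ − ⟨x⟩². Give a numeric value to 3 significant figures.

Compute ⟨x⟩ and ⟨x²⟩ separately, then (Δx)² = ⟨x²⟩ − ⟨x⟩².
Every integrand reduces to terms xʲ·e^(−2κx) on [0, ∞); use ∫₀^∞ xʲ·e^(−2κx) dx = j!/(2κ)^(j+1).
Normalization: ∫|φ|² dx = 0.0050576.
⟨x⟩ = 0.40872 and ⟨x²⟩ = 0.22274.
(Δx)² = 0.22274 − (0.40872)² = 0.055684.

0.0557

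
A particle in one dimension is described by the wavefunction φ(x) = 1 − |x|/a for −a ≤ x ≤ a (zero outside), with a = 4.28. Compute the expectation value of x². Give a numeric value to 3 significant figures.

1.83

⟨x²⟩ = ∫ x²·|φ|² dx / ∫|φ|² dx (integrals over the domain).
φ is even, so ∫ over [−a, a] = 2∫₀ᵃ with φ = 1 − x/a there: ∫₀ᵃ (1 − x/a)² dx = a/3, ∫₀ᵃ x²(1 − x/a)² dx = a³/30, ∫₀ᵃ x⁴(1 − x/a)² dx = a⁵/105.
State is unnormalized: ∫|φ|² dx = 2.8533, and ∫φ*·x²·φ dx = 5.2269, so ⟨x²⟩ = 5.2269 / 2.8533.
⟨x²⟩ = 1.8318.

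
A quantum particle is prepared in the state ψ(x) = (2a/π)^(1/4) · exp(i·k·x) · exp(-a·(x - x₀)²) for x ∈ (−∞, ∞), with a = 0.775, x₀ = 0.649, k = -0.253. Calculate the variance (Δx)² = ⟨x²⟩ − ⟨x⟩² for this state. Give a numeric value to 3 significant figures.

Compute ⟨x⟩ and ⟨x²⟩ separately, then (Δx)² = ⟨x²⟩ − ⟨x⟩².
Gaussian moments (u = x − x₀): ∫u^(2j)·e^(−2au²) du = (2j−1)!!/(4a)^j · √(π/(2a)), odd powers integrate to 0; here √(π/(2a)) = 1.4237.
⟨x⟩ = 0.64900 and ⟨x²⟩ = 0.74378.
(Δx)² = 0.74378 − (0.64900)² = 0.32258.

0.323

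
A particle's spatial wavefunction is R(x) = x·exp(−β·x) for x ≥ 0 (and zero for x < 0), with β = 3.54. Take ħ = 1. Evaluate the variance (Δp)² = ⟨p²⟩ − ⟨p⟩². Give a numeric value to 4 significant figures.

12.53

Compute ⟨p⟩ and ⟨p²⟩ separately; (Δp)² = ⟨p²⟩ − ⟨p⟩².
Differentiate x·exp(−β·x) with the product rule; every integrand then reduces to terms xʲ·e^(−2βx) on [0, ∞), with ∫₀^∞ xʲ·e^(−2βx) dx = j!/(2β)^(j+1).
Normalization: ∫|R|² dx = 0.0056355.
⟨p⟩ = 0.0000 and ⟨p²⟩ = 12.532.
(Δp)² = 12.532 − (0.0000)² = 12.532.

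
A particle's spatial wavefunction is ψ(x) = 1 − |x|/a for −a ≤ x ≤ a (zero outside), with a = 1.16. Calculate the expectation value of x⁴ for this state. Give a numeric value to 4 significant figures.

0.05173

⟨x⁴⟩ = ∫ x⁴·|ψ|² dx / ∫|ψ|² dx (integrals over the domain).
ψ is even, so ∫ over [−a, a] = 2∫₀ᵃ with ψ = 1 − x/a there: ∫₀ᵃ (1 − x/a)² dx = a/3, ∫₀ᵃ x²(1 − x/a)² dx = a³/30, ∫₀ᵃ x⁴(1 − x/a)² dx = a⁵/105.
State is unnormalized: ∫|ψ|² dx = 0.77333, and ∫ψ*·x⁴·ψ dx = 0.040007, so ⟨x⁴⟩ = 0.040007 / 0.77333.
⟨x⁴⟩ = 0.051733.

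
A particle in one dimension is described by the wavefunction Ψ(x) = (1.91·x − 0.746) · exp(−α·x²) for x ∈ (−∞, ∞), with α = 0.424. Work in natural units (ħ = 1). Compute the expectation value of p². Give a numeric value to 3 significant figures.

1.10

p² Ψ = −ħ² d²Ψ/dx²; ⟨p²⟩ = −ħ² ∫ Ψ*·Ψ'' dx / ∫|Ψ|² dx.
Expand each integrand as polynomial × e^(−2αx²) and use ∫x^(2j)·e^(−2αx²) dx = (2j−1)!!/(4α)^j · √(π/(2α)), odd powers → 0; here √(π/(2α)) = 1.9248. Differentiate with the product rule, d/dx e^(−αx²) = −2αx·e^(−αx²).
State is unnormalized: ∫|Ψ|² dx = 5.2113, and ∫Ψ*·(−ħ² Ψ'') dx = 5.7205, so ⟨p²⟩ = 5.7205 / 5.2113.
⟨p²⟩ = 1.0977.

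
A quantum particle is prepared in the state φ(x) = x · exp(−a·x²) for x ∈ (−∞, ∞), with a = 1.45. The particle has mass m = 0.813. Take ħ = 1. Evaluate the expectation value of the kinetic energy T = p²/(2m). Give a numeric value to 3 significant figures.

2.68

T = −(ħ²/2m) d²/dx², so ⟨T⟩ = −(ħ²/2m) ∫ φ*·φ'' dx / ∫|φ|² dx; with m = 0.813.
Expand each integrand as polynomial × e^(−2ax²) and use ∫x^(2j)·e^(−2ax²) dx = (2j−1)!!/(4a)^j · √(π/(2a)), odd powers → 0; here √(π/(2a)) = 1.0408. Differentiate with the product rule, d/dx e^(−ax²) = −2ax·e^(−ax²).
State is unnormalized: ∫|φ|² dx = 0.17945, and ∫φ*·(−ħ²/2m · φ'') dx = 0.48008, so ⟨T⟩ = 0.48008 / 0.17945.
⟨T⟩ = 2.6753.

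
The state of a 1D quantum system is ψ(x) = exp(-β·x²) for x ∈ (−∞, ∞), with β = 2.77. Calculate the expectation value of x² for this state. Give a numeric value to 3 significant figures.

⟨x²⟩ = ∫ x²·|ψ|² dx / ∫|ψ|² dx (integrals over the domain).
Gaussian moments: ∫x^(2j)·e^(−2βx²) dx = (2j−1)!!/(4β)^j · √(π/(2β)), odd powers integrate to 0; here √(π/(2β)) = 0.75304.
State is unnormalized: ∫|ψ|² dx = 0.75304, and ∫ψ*·x²·ψ dx = 0.067964, so ⟨x²⟩ = 0.067964 / 0.75304.
⟨x²⟩ = 0.090253.

0.0903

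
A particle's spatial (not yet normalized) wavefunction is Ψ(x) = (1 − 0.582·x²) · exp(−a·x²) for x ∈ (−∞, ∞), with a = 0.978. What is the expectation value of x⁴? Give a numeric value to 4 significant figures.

0.07316

⟨x⁴⟩ = ∫ x⁴·|Ψ|² dx / ∫|Ψ|² dx (integrals over the domain).
Expand each integrand as polynomial × e^(−2ax²) and use ∫x^(2j)·e^(−2ax²) dx = (2j−1)!!/(4a)^j · √(π/(2a)), odd powers → 0; here √(π/(2a)) = 1.2673.
State is unnormalized: ∫|Ψ|² dx = 0.97439, and ∫Ψ*·x⁴·Ψ dx = 0.071286, so ⟨x⁴⟩ = 0.071286 / 0.97439.
⟨x⁴⟩ = 0.073159.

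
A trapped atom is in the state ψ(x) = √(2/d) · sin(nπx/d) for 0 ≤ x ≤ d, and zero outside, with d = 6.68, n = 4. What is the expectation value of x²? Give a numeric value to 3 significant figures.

14.7

⟨x²⟩ = ∫ x²·|ψ|² dx (integrals over the domain).
With sin²θ = (1 − cos2θ)/2 on 0 ≤ x ≤ d: ∫sin²(nπx/d) dx = d/2, ∫x·sin²(nπx/d) dx = d²/4, ∫x²·sin²(nπx/d) dx = d³·(1/6 − 1/(4n²π²)); higher powers xᵏ the same way, integrating xᵏ·cos(2nπx/d) by parts.
⟨x²⟩ = 14.733.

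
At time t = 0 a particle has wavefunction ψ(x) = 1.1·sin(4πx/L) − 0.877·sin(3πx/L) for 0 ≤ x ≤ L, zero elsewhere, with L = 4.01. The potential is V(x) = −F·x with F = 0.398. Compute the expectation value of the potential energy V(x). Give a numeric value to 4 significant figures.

-1.107

⟨V⟩ = ∫ V(x)·|ψ|² dx / ∫|ψ|² dx.
On 0 ≤ x ≤ L (j ≠ l): ∫sin²(jπx/L) dx = L/2, ∫sin(jπx/L)·sin(lπx/L) dx = 0; diagonal moments ∫x·sin²(jπx/L) dx = L²/4, ∫x²·sin²(jπx/L) dx = L³·(1/6 − 1/(4j²π²)); cross terms ∫x·sin(jπx/L)·sin(lπx/L) dx = 0 for j + l even and −4jlL²/(π²(j² − l²)²) for j + l odd, ∫x²·sin(jπx/L)·sin(lπx/L) dx = (−1)^(j+l)·4jlL³/(π²(j² − l²)²); higher powers the same way via product-to-sum and parts.
State is unnormalized: ∫|ψ|² dx = 3.9682, and ∫ψ*·V(x)·ψ dx = -4.3921, so ⟨V⟩ = -4.3921 / 3.9682.
⟨V⟩ = -1.1068.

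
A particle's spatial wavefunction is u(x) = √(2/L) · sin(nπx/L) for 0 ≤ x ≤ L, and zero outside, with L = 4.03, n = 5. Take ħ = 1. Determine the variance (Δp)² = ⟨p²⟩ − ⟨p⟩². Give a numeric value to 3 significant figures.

15.2

Compute ⟨p⟩ and ⟨p²⟩ separately; (Δp)² = ⟨p²⟩ − ⟨p⟩².
d/dx sin(nπx/L) = (nπ/L)·cos(nπx/L) and d²/dx² sin(nπx/L) = −(nπ/L)²·sin(nπx/L); on 0 ≤ x ≤ L, ∫sin²(nπx/L) dx = L/2 and ∫sin(nπx/L)·cos(nπx/L) dx = 0.
⟨p⟩ = 0.0000 and ⟨p²⟩ = 15.193.
(Δp)² = 15.193 − (0.0000)² = 15.193.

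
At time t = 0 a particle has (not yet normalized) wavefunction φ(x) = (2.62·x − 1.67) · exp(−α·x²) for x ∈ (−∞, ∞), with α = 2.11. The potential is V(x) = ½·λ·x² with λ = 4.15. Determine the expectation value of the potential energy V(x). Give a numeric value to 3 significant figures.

0.357

⟨V⟩ = ∫ V(x)·|φ|² dx / ∫|φ|² dx.
Expand each integrand as polynomial × e^(−2αx²) and use ∫x^(2j)·e^(−2αx²) dx = (2j−1)!!/(4α)^j · √(π/(2α)), odd powers → 0; here √(π/(2α)) = 0.86282.
State is unnormalized: ∫|φ|² dx = 3.1081, and ∫φ*·V(x)·φ dx = 1.1092, so ⟨V⟩ = 1.1092 / 3.1081.
⟨V⟩ = 0.35687.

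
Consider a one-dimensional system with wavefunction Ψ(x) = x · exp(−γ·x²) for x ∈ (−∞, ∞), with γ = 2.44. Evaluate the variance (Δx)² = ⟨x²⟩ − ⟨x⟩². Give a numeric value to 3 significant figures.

Compute ⟨x⟩ and ⟨x²⟩ separately, then (Δx)² = ⟨x²⟩ − ⟨x⟩².
Expand each integrand as polynomial × e^(−2γx²) and use ∫x^(2j)·e^(−2γx²) dx = (2j−1)!!/(4γ)^j · √(π/(2γ)), odd powers → 0; here √(π/(2γ)) = 0.80235.
Normalization: ∫|Ψ|² dx = 0.082208.
⟨x⟩ = 0.0000 and ⟨x²⟩ = 0.30738.
(Δx)² = 0.30738 − (0.0000)² = 0.30738.

0.307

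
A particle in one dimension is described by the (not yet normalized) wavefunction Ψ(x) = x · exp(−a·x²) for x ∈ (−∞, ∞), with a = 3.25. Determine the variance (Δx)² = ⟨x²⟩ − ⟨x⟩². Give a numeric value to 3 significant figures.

0.231

Compute ⟨x⟩ and ⟨x²⟩ separately, then (Δx)² = ⟨x²⟩ − ⟨x⟩².
Expand each integrand as polynomial × e^(−2ax²) and use ∫x^(2j)·e^(−2ax²) dx = (2j−1)!!/(4a)^j · √(π/(2a)), odd powers → 0; here √(π/(2a)) = 0.69521.
Normalization: ∫|Ψ|² dx = 0.053478.
⟨x⟩ = 0.0000 and ⟨x²⟩ = 0.23077.
(Δx)² = 0.23077 − (0.0000)² = 0.23077.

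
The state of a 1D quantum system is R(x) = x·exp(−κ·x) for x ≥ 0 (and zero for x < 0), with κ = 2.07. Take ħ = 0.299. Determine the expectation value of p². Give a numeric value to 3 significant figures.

0.383

p² R = −ħ² d²R/dx²; ⟨p²⟩ = −ħ² ∫ R*·R'' dx / ∫|R|² dx.
Differentiate x·exp(−κ·x) with the product rule; every integrand then reduces to terms xʲ·e^(−2κx) on [0, ∞), with ∫₀^∞ xʲ·e^(−2κx) dx = j!/(2κ)^(j+1).
State is unnormalized: ∫|R|² dx = 0.028186, and ∫R*·(−ħ² R'') dx = 0.010797, so ⟨p²⟩ = 0.010797 / 0.028186.
⟨p²⟩ = 0.38307.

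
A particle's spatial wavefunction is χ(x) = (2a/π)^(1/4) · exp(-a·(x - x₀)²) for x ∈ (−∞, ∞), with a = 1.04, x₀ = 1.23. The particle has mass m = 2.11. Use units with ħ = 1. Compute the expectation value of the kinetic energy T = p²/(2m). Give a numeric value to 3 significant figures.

0.246

T = −(ħ²/2m) d²/dx², so ⟨T⟩ = −(ħ²/2m) ∫ χ*·χ'' dx; with m = 2.11.
Gaussian moments (u = x − x₀): ∫u^(2j)·e^(−2au²) du = (2j−1)!!/(4a)^j · √(π/(2a)), odd powers integrate to 0; here √(π/(2a)) = 1.2290. Derivatives: d/dx e^(−au²) = −2au·e^(−au²), d²/dx² e^(−au²) = (4a²u² − 2a)·e^(−au²).
⟨T⟩ = 0.24645.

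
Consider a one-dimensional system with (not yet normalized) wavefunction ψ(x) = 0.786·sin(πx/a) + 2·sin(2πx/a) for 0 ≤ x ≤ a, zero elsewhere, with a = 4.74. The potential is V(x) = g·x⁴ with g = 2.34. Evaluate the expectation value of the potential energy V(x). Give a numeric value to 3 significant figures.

104.

⟨V⟩ = ∫ V(x)·|ψ|² dx / ∫|ψ|² dx.
On 0 ≤ x ≤ a (j ≠ l): ∫sin²(jπx/a) dx = a/2, ∫sin(jπx/a)·sin(lπx/a) dx = 0; diagonal moments ∫x·sin²(jπx/a) dx = a²/4, ∫x²·sin²(jπx/a) dx = a³·(1/6 − 1/(4j²π²)); cross terms ∫x·sin(jπx/a)·sin(lπx/a) dx = 0 for j + l even and −4jla²/(π²(j² − l²)²) for j + l odd, ∫x²·sin(jπx/a)·sin(lπx/a) dx = (−1)^(j+l)·4jla³/(π²(j² − l²)²); higher powers the same way via product-to-sum and parts.
State is unnormalized: ∫|ψ|² dx = 10.944, and ∫ψ*·V(x)·ψ dx = 1135.0, so ⟨V⟩ = 1135.0 / 10.944.
⟨V⟩ = 103.71.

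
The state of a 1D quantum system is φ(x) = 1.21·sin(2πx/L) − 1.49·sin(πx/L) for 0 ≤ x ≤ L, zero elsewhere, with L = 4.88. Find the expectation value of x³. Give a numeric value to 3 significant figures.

⟨x³⟩ = ∫ x³·|φ|² dx / ∫|φ|² dx (integrals over the domain).
On 0 ≤ x ≤ L (j ≠ l): ∫sin²(jπx/L) dx = L/2, ∫sin(jπx/L)·sin(lπx/L) dx = 0; diagonal moments ∫x·sin²(jπx/L) dx = L²/4, ∫x²·sin²(jπx/L) dx = L³·(1/6 − 1/(4j²π²)); cross terms ∫x·sin(jπx/L)·sin(lπx/L) dx = 0 for j + l even and −4jlL²/(π²(j² − l²)²) for j + l odd, ∫x²·sin(jπx/L)·sin(lπx/L) dx = (−1)^(j+l)·4jlL³/(π²(j² − l²)²); higher powers the same way via product-to-sum and parts.
State is unnormalized: ∫|φ|² dx = 8.9894, and ∫φ*·x³·φ dx = 357.31, so ⟨x³⟩ = 357.31 / 8.9894.
⟨x³⟩ = 39.747.

39.7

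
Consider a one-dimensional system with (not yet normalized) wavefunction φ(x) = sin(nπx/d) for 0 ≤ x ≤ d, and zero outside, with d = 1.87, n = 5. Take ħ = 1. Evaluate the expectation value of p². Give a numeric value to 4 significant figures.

70.56

p² φ = −ħ² d²φ/dx²; ⟨p²⟩ = −ħ² ∫ φ*·φ'' dx / ∫|φ|² dx.
d/dx sin(nπx/d) = (nπ/d)·cos(nπx/d) and d²/dx² sin(nπx/d) = −(nπ/d)²·sin(nπx/d); on 0 ≤ x ≤ d, ∫sin²(nπx/d) dx = d/2 and ∫sin(nπx/d)·cos(nπx/d) dx = 0.
State is unnormalized: ∫|φ|² dx = 0.93500, and ∫φ*·(−ħ² φ'') dx = 65.973, so ⟨p²⟩ = 65.973 / 0.93500.
⟨p²⟩ = 70.560.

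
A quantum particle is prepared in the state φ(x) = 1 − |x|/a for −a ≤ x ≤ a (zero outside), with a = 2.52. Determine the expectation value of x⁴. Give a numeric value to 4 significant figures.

1.152

⟨x⁴⟩ = ∫ x⁴·|φ|² dx / ∫|φ|² dx (integrals over the domain).
φ is even, so ∫ over [−a, a] = 2∫₀ᵃ with φ = 1 − x/a there: ∫₀ᵃ (1 − x/a)² dx = a/3, ∫₀ᵃ x²(1 − x/a)² dx = a³/30, ∫₀ᵃ x⁴(1 − x/a)² dx = a⁵/105.
State is unnormalized: ∫|φ|² dx = 1.6800, and ∫φ*·x⁴·φ dx = 1.9357, so ⟨x⁴⟩ = 1.9357 / 1.6800.
⟨x⁴⟩ = 1.1522.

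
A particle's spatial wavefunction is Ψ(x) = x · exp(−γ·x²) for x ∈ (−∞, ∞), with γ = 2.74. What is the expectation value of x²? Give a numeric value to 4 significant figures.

0.2737

⟨x²⟩ = ∫ x²·|Ψ|² dx / ∫|Ψ|² dx (integrals over the domain).
Expand each integrand as polynomial × e^(−2γx²) and use ∫x^(2j)·e^(−2γx²) dx = (2j−1)!!/(4γ)^j · √(π/(2γ)), odd powers → 0; here √(π/(2γ)) = 0.75715.
State is unnormalized: ∫|Ψ|² dx = 0.069083, and ∫Ψ*·x²·Ψ dx = 0.018910, so ⟨x²⟩ = 0.018910 / 0.069083.
⟨x²⟩ = 0.27372.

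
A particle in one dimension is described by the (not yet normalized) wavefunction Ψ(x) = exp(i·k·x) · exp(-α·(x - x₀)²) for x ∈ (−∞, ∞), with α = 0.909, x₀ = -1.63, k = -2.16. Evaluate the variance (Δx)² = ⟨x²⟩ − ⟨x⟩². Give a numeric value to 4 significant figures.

0.2750

Compute ⟨x⟩ and ⟨x²⟩ separately, then (Δx)² = ⟨x²⟩ − ⟨x⟩².
Gaussian moments (u = x − x₀): ∫u^(2j)·e^(−2αu²) du = (2j−1)!!/(4α)^j · √(π/(2α)), odd powers integrate to 0; here √(π/(2α)) = 1.3146.
Normalization: ∫|Ψ|² dx = 1.3146.
⟨x⟩ = -1.6300 and ⟨x²⟩ = 2.9319.
(Δx)² = 2.9319 − (-1.6300)² = 0.27503.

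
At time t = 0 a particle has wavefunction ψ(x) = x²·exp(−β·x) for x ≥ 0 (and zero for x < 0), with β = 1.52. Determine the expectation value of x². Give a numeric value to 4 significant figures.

3.246

⟨x²⟩ = ∫ x²·|ψ|² dx / ∫|ψ|² dx (integrals over the domain).
Every integrand reduces to terms xʲ·e^(−2βx) on [0, ∞); use ∫₀^∞ xʲ·e^(−2βx) dx = j!/(2β)^(j+1).
State is unnormalized: ∫|ψ|² dx = 0.092436, and ∫ψ*·x²·ψ dx = 0.30007, so ⟨x²⟩ = 0.30007 / 0.092436.
⟨x²⟩ = 3.2462.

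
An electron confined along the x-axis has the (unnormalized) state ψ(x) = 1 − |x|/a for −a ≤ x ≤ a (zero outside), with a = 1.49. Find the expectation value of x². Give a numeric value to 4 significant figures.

0.2220

⟨x²⟩ = ∫ x²·|ψ|² dx / ∫|ψ|² dx (integrals over the domain).
ψ is even, so ∫ over [−a, a] = 2∫₀ᵃ with ψ = 1 − x/a there: ∫₀ᵃ (1 − x/a)² dx = a/3, ∫₀ᵃ x²(1 − x/a)² dx = a³/30, ∫₀ᵃ x⁴(1 − x/a)² dx = a⁵/105.
State is unnormalized: ∫|ψ|² dx = 0.99333, and ∫ψ*·x²·ψ dx = 0.22053, so ⟨x²⟩ = 0.22053 / 0.99333.
⟨x²⟩ = 0.22201.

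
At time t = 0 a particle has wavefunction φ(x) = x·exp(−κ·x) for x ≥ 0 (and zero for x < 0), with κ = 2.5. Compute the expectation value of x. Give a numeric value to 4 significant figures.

⟨x⟩ = ∫ x·|φ|² dx / ∫|φ|² dx (integrals over the domain).
Every integrand reduces to terms xʲ·e^(−2κx) on [0, ∞); use ∫₀^∞ xʲ·e^(−2κx) dx = j!/(2κ)^(j+1).
State is unnormalized: ∫|φ|² dx = 0.016000, and ∫φ*·x·φ dx = 0.0096000, so ⟨x⟩ = 0.0096000 / 0.016000.
⟨x⟩ = 0.60000.

0.6000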